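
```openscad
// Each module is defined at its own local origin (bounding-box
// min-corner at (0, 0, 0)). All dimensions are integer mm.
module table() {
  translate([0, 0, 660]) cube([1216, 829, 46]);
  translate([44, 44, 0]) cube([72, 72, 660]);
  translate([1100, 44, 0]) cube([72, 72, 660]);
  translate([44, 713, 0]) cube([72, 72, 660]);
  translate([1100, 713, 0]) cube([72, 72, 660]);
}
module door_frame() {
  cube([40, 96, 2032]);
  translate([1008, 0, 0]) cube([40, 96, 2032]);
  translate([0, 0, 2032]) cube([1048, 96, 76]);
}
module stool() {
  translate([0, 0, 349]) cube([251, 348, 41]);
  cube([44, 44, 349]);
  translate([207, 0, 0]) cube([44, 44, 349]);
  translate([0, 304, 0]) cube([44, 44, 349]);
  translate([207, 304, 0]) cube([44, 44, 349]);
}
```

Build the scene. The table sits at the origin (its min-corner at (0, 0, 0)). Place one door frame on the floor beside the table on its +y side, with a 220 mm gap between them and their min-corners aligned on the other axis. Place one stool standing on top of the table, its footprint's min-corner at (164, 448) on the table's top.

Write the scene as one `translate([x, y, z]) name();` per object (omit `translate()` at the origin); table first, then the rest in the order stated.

table();
translate([0, 1049, 0]) door_frame();
translate([164, 448, 706]) stool();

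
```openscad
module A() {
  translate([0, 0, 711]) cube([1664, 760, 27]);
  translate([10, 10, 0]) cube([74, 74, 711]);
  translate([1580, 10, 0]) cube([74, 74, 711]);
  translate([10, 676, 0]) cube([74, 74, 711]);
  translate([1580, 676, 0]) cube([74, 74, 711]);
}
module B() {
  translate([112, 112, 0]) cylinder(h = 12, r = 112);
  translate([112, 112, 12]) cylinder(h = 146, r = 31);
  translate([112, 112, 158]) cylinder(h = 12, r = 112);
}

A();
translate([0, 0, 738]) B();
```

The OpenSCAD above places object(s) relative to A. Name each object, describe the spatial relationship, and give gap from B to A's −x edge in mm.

The spool's min-x is at 0; the table's min-x is 0; gap = 0 mm.

A is a table. B is a spool. The spool is on top of the table. The gap from the spool to the table's −x edge is 0 mm.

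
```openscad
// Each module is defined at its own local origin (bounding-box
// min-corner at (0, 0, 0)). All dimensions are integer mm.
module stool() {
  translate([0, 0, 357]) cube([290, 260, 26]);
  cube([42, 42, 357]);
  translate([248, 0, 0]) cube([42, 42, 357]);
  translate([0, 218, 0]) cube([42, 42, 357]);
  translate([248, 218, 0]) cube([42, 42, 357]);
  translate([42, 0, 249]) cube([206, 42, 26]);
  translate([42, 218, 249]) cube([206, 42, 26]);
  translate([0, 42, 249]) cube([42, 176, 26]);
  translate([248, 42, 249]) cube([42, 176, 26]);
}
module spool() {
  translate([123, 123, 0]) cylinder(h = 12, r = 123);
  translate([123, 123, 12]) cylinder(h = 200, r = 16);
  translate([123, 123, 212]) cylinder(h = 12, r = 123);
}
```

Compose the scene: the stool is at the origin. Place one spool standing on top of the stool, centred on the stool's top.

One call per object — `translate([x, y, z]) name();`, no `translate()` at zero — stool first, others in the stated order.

stool();
translate([22, 7, 383]) spool();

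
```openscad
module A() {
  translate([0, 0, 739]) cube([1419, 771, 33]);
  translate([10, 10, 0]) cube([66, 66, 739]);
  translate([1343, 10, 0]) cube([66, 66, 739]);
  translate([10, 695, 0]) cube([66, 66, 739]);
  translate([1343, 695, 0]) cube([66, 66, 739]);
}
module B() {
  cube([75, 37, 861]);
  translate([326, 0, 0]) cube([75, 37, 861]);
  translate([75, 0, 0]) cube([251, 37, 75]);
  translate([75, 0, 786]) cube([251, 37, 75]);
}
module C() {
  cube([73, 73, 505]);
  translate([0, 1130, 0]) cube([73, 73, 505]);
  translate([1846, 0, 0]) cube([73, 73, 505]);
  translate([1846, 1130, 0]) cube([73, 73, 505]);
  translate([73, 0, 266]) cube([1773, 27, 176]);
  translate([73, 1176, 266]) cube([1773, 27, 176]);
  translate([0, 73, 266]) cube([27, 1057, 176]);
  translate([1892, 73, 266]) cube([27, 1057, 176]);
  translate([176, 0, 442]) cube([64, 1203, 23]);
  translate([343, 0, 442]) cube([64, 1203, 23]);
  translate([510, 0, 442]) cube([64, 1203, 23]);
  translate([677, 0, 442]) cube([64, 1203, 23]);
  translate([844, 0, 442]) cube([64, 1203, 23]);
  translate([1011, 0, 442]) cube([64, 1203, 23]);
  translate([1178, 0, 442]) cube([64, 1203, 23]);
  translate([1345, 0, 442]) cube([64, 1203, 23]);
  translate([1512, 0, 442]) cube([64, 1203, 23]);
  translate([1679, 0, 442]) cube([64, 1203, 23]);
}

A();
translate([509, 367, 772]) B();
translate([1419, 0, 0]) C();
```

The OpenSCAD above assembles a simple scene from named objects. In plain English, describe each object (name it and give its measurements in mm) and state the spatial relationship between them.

A is a table: top 1419 mm (x) × 771 mm (y), 33 mm thick, upper face at z = 772 mm, on four 66×66 mm square legs, each inset 10 mm from the nearest pair of top edges, running from z = 0 to the bottom of the top.

B is a picture frame with a 251×711 mm rectangular opening (x by z) and a uniform 75 mm border on every side. Frame depth is 37 mm along y. It is built from two vertical stiles running the full outside height and two horizontal rails spanning the gap between the stiles.

C is a bed frame 1919 mm long (x) by 1203 mm wide (y). Four 73×73 mm corner posts, 505 mm tall, at the corners of the footprint. Four rails of 27 mm thickness and 176 mm height run between adjacent posts with their undersides at z = 266 mm, their outer faces flush with the outside of the frame (the two x-running rails run between the posts' inner faces; the two y-running rails run between the posts' inner faces). 10 slats, each 64 mm wide (x) and 23 mm thick, lie across the top of the two x-running rails, running the full 1203 mm width of the frame in y; the slats are evenly spaced along x between the inner faces of the end posts with equal gaps (rounded down to the nearest mm) at the −x end and between each pair — any rounding remainder accumulates at the +x end.

The picture frame is on top of the table, centred. The bed frame is against the table's +x side, with their −y faces flush.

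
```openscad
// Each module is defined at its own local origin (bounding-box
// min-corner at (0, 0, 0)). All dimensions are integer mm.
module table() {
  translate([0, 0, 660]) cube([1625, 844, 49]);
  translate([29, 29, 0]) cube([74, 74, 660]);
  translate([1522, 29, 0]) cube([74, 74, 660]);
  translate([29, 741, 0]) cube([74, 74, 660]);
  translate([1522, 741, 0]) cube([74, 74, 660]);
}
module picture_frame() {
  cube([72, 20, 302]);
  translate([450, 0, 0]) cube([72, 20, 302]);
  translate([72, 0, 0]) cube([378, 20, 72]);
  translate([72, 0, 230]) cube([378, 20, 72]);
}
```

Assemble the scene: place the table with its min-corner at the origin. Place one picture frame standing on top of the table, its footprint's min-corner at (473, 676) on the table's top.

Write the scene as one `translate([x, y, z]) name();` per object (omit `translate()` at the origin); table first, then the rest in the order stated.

table();
translate([473, 676, 709]) picture_frame();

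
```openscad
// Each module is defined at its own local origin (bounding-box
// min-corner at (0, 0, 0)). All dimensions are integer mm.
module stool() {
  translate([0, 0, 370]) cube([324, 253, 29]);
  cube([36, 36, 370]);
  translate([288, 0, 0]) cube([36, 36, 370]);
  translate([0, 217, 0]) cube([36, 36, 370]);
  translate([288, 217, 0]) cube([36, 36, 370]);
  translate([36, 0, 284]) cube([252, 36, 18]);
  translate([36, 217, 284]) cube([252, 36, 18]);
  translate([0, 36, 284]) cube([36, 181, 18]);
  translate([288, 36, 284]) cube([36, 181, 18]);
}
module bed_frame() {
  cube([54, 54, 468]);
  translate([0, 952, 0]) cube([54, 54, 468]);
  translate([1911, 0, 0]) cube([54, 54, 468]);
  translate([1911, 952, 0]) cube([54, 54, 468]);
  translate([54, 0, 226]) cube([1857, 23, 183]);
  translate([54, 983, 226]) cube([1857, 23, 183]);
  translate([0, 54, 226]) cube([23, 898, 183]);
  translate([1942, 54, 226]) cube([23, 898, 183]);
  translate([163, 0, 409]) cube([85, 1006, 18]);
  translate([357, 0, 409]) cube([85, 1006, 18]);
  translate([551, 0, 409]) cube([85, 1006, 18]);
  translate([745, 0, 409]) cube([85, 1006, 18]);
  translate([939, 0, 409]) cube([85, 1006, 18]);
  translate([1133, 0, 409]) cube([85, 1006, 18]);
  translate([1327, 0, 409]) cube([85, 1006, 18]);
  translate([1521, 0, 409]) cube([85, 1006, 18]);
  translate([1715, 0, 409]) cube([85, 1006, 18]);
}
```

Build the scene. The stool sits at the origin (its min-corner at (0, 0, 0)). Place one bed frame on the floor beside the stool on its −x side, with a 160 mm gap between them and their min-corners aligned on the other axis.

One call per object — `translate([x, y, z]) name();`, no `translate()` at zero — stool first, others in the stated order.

stool();
translate([-2125, 0, 0]) bed_frame();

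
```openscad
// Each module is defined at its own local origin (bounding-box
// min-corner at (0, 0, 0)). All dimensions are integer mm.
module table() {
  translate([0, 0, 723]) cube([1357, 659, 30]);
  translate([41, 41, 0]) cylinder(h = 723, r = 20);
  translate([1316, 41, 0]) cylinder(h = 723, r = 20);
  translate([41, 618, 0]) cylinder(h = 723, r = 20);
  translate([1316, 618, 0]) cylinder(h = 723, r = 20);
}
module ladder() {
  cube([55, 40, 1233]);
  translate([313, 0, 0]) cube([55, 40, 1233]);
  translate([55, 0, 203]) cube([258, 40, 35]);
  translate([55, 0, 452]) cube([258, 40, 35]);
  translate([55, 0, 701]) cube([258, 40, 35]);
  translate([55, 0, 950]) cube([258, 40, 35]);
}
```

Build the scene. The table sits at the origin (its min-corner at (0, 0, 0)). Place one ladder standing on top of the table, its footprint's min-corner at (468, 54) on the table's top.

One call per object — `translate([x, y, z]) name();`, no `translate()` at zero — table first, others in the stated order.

table();
translate([468, 54, 753]) ladder();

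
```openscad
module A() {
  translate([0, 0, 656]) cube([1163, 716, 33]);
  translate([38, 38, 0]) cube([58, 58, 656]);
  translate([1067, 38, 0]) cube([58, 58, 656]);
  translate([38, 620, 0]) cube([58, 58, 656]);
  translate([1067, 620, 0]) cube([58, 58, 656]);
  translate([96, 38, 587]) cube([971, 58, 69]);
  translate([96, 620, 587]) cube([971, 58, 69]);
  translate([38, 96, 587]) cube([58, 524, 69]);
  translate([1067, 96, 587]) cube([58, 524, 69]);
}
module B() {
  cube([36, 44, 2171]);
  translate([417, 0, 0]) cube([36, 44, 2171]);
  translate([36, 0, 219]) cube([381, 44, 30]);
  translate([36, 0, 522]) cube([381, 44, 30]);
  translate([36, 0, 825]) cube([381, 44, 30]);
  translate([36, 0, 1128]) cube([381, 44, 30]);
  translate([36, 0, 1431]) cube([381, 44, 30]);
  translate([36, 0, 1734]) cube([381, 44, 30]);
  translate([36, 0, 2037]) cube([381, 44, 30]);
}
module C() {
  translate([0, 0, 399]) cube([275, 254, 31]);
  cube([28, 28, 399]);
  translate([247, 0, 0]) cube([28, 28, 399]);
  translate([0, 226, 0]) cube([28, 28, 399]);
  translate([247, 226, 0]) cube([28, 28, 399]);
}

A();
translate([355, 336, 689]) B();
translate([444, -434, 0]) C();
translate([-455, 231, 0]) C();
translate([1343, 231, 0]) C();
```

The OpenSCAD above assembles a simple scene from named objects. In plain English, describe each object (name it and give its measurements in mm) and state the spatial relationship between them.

A is a rectangular dining table. The top is 1163×716×33 mm with its upper surface at z = 689 mm. It stands on four 58×58 mm square legs, each inset 38 mm from the nearest pair of top edges, running from the floor to the underside of the top. Four apron rails, 58 mm thick and 69 mm tall, run between adjacent legs with their top edges flush with the underside of the top and their outer faces flush with the legs' outer faces.

B is a wooden ladder with two side rails of 36×44 mm section and 2171 mm height, set 453 mm apart overall. Between them run 7 rectangular rungs (44 mm deep, 30 mm thick), front faces flush with the rails' −y face. The bottom of the first rung is 219 mm above the floor and each subsequent rung is 303 mm higher than the one below.

C is a four-legged stool. The seat is a 275×254×31 mm slab whose top surface is at z = 430 mm; four square legs, each 28×28 mm in cross-section, run from the floor (z = 0) to the underside of the seat, each flush with a corner of the seat.

The ladder is on top of the table, centred. Three stools sit around the table at the −y, −x, +x sides.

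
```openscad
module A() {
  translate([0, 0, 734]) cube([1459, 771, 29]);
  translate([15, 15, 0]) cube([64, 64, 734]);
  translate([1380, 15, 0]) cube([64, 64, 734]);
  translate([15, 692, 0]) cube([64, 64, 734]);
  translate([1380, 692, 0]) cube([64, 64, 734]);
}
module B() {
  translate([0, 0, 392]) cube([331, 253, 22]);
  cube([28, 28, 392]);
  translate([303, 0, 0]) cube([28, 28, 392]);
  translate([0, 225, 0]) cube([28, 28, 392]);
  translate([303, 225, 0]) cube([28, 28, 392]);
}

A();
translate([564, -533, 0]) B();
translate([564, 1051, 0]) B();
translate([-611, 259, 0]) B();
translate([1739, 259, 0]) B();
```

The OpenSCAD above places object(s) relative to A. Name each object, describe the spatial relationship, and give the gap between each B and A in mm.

Each stool's nearest face is 280 mm from the table's bounding box.

A is a table. B is a stool. Four stools sit around the table at the −y, +y, −x, +x sides. The gap between each stool and the table is 280 mm.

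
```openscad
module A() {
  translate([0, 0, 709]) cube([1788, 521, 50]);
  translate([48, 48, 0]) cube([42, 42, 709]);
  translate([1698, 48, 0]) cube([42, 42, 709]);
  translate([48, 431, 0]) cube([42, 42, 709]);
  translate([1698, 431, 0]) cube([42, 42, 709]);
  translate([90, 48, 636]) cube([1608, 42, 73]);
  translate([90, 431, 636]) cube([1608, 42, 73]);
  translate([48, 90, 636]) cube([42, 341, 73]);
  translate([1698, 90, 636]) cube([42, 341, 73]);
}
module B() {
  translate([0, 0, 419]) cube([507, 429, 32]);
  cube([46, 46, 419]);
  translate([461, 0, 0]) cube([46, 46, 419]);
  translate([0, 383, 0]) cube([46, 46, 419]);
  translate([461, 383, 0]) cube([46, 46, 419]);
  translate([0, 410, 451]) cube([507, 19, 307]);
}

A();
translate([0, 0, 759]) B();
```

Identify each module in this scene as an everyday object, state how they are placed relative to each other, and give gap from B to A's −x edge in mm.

A is a table. B is a chair. The chair is on top of the table. The gap from the chair to the table's −x edge is 0 mm.

The chair's min-x is at 0; the table's min-x is 0; gap = 0 mm.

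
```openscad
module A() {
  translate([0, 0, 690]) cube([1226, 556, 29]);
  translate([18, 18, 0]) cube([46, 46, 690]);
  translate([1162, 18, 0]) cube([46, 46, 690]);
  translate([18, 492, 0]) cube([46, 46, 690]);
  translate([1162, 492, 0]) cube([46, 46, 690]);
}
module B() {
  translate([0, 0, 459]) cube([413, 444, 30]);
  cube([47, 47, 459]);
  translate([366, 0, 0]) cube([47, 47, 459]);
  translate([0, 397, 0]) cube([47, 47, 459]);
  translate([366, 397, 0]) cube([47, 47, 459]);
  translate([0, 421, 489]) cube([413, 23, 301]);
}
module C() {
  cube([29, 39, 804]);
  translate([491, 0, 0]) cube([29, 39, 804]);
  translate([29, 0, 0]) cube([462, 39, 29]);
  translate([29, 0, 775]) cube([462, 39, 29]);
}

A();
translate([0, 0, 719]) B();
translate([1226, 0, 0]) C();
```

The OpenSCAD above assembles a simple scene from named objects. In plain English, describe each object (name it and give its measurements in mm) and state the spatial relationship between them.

A is a table with a 1226×556 mm rectangular top, 29 mm thick, top surface at z = 719 mm, supported by four 46×46 mm square legs, each inset 18 mm from the nearest pair of top edges, running from the floor.

B is a chair: 413×444 mm seat, 30 mm thick, top at z = 489 mm, on four 47 mm square corner legs flush with the seat edges. A 23 mm thick backrest slab spans the full seat width, extending 301 mm above the seat top, its back face flush with the seat's +y edge.

C is a picture frame with a 462×746 mm rectangular opening (x by z) and a uniform 29 mm border on every side. Frame depth is 39 mm along y. It is built from two vertical stiles running the full outside height and two horizontal rails spanning the gap between the stiles.

The chair is on top of the table. The picture frame is against the table's +x side, with their −y faces flush.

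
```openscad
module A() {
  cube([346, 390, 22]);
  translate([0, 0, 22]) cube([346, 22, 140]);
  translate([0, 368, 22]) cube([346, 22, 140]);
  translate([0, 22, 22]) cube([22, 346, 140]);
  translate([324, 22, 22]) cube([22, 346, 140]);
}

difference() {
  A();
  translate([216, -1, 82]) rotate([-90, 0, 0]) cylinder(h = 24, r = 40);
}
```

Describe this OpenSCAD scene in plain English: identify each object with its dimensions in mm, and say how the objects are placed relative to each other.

A is an open-topped rectangular box: outside dimensions 346×390×162 mm, with a uniform wall and base thickness of 22 mm. The base is a full 346×390 slab on the floor; four walls sit on top of the base. The front and back walls (the −y and +y sides) span the full width; the two side walls fit between them.

The open box has a circular hole of radius 40 mm through its front wall, centred at (x = 216, z = 82).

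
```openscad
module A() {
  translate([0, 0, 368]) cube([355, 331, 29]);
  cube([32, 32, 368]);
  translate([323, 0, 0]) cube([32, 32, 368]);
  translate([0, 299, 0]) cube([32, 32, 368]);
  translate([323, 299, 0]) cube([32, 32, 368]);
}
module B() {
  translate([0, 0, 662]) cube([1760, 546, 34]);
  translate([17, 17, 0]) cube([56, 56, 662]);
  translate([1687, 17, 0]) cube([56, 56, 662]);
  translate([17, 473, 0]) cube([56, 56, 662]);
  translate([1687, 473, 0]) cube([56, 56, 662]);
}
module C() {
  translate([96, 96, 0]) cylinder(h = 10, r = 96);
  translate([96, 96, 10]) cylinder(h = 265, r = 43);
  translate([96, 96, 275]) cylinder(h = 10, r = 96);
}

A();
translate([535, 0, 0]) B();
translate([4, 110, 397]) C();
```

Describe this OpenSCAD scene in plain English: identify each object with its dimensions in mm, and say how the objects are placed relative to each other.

A is a four-legged stool. The seat is a 355×331×29 mm slab whose top surface is at z = 397 mm; four square legs, each 32×32 mm in cross-section, run from the floor (z = 0) to the underside of the seat, each flush with a corner of the seat.

B is a table with a 1760×546 mm rectangular top, 34 mm thick, top surface at z = 696 mm, supported by four 56×56 mm square legs, each inset 17 mm from the nearest pair of top edges, running from the floor.

C is a spool: two coaxial disc flanges of radius 96 mm and thickness 10 mm, joined by a core cylinder of radius 43 mm and height 265 mm. The lower flange rests on z = 0 and the three cylinders share a vertical axis.

The table is on the floor beside the stool on its +x side. The spool is on top of the stool.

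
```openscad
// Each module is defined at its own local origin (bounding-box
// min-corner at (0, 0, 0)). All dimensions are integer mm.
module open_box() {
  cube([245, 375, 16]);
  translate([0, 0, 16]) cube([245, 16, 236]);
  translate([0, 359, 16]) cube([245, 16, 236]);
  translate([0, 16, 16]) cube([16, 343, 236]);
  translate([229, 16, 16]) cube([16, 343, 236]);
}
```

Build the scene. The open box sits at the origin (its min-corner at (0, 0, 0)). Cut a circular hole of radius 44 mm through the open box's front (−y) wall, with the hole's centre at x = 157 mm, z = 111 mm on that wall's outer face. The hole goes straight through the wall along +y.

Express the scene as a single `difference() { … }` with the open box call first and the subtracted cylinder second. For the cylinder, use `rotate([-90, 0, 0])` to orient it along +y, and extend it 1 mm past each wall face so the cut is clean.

difference() {
  open_box();
  translate([157, -1, 111]) rotate([-90, 0, 0]) cylinder(h = 18, r = 44);
}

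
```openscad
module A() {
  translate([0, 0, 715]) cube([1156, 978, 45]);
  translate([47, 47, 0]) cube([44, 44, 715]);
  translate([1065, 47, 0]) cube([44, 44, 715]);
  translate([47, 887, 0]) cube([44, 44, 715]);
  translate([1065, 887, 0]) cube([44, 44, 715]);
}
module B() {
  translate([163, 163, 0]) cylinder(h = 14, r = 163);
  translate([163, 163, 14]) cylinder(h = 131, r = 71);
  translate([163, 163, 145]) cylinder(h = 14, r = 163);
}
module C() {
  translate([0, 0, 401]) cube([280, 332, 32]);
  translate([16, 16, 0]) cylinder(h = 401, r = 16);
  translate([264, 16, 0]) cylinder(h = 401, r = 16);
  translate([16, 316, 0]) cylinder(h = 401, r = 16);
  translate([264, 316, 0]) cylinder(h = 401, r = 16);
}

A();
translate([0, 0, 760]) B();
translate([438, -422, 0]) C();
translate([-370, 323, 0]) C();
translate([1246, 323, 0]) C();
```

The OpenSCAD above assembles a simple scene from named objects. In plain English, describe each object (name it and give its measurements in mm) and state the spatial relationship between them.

A is a rectangular dining table. The top is 1156×978×45 mm with its upper surface at z = 760 mm. It stands on four 44×44 mm square legs, each inset 47 mm from the nearest pair of top edges, running from the floor to the underside of the top.

B is a spool: two coaxial disc flanges of radius 163 mm and thickness 14 mm, joined by a core cylinder of radius 71 mm and height 131 mm. The lower flange rests on z = 0 and the three cylinders share a vertical axis.

C is a simple wooden stool: a rectangular seat 280 mm (x) by 332 mm (y), 32 mm thick, top face at z = 433 mm, on four round legs, each 32 mm in diameter. The legs rest on z = 0, each leg's axis is inset half a diameter from the nearest pair of seat edges (so the leg's bounding box is flush with the corner).

The spool is on top of the table. Three stools sit around the table at the −y, −x, +x sides.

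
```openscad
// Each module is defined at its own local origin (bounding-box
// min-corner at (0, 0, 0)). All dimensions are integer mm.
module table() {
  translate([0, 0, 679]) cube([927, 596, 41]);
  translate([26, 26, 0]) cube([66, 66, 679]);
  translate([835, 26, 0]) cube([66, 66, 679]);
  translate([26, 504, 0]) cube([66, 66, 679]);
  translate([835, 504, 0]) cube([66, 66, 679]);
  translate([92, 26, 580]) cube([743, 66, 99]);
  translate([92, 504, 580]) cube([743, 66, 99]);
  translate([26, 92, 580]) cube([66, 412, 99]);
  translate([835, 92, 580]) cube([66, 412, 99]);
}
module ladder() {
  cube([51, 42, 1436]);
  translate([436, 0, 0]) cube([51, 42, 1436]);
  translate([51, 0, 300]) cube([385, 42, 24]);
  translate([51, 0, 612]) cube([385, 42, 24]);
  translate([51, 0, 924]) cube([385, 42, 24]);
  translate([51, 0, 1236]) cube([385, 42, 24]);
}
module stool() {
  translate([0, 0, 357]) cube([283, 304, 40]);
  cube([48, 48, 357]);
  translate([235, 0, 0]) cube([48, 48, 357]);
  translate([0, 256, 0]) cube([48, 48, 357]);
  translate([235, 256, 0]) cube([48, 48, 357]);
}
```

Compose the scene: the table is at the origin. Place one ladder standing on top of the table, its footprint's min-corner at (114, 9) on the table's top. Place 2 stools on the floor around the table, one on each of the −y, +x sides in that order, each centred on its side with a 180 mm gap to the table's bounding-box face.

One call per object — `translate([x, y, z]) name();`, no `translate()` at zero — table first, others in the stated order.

table();
translate([114, 9, 720]) ladder();
translate([322, -484, 0]) stool();
translate([1107, 146, 0]) stool();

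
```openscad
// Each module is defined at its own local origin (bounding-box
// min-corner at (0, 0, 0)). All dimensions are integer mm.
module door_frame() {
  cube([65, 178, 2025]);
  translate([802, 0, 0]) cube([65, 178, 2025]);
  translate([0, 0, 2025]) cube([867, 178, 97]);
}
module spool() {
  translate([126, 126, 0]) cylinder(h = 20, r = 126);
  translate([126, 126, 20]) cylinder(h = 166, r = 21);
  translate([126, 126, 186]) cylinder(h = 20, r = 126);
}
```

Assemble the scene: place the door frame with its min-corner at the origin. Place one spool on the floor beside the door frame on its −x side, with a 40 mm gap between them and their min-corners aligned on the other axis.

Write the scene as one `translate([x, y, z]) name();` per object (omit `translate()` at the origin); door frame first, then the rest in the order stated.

door_frame();
translate([-292, 0, 0]) spool();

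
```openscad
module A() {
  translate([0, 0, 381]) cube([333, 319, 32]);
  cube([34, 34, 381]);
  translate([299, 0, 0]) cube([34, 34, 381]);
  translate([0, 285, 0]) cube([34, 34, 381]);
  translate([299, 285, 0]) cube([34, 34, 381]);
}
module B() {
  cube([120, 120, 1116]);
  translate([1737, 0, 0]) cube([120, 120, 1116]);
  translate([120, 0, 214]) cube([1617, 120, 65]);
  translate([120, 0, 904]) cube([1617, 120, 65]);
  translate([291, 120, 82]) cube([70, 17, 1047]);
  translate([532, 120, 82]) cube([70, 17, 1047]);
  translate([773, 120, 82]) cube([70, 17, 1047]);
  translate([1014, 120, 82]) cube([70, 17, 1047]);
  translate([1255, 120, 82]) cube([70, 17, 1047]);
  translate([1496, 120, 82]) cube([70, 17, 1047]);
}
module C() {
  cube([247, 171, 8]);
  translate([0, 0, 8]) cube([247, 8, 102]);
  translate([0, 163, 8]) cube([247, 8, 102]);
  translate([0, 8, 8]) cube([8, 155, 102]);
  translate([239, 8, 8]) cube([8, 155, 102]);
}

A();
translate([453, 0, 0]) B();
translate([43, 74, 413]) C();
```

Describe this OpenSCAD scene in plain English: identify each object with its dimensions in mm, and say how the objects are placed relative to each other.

A is a simple wooden stool: a rectangular seat 333 mm (x) by 319 mm (y), 32 mm thick, top face at z = 413 mm, on four square legs, each 34×34 mm in cross-section. The legs rest on z = 0, each flush with a corner of the seat.

B is a fence section. Two 120×120 mm posts, 1116 mm tall, stand on the floor with a clear span of 1617 mm between their inner faces. Two horizontal rails of 120×65 mm section span the gap between the posts with their undersides at z = 214 mm and z = 904 mm, flush with the posts' −y face. 6 pickets, each 70 mm wide, 17 mm thick and 1047 mm tall, are fixed to the +y face of the rails with their bottoms at z = 82 mm, evenly spaced across the span with equal gaps (rounded down to the nearest mm) at the −x end and between each pair — any rounding remainder accumulates at the +x end.

C is an open-topped rectangular box: outside dimensions 247×171×110 mm, with a uniform wall and base thickness of 8 mm. The base is a full 247×171 slab on the floor; four walls sit on top of the base. The front and back walls (the −y and +y sides) span the full width; the two side walls fit between them.

The fence section is on the floor beside the stool on its +x side. The open box is on top of the stool, centred.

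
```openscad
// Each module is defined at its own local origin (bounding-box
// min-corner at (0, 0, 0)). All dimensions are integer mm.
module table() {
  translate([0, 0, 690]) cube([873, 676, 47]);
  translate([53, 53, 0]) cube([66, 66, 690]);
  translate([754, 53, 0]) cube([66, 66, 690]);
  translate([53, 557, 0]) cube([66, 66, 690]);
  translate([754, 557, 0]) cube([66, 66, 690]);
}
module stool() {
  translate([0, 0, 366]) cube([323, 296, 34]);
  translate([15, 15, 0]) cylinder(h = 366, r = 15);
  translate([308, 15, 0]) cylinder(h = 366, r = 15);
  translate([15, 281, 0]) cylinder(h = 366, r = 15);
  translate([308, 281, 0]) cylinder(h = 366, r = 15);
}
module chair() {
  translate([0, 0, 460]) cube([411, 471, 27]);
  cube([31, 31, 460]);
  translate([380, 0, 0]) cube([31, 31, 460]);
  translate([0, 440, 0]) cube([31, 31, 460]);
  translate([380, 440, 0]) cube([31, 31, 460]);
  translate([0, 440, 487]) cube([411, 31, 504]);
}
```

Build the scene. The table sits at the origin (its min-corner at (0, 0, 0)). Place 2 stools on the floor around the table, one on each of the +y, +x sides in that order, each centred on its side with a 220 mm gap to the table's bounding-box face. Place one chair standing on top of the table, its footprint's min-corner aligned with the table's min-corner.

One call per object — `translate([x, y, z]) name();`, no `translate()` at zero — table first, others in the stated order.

table();
translate([275, 896, 0]) stool();
translate([1093, 190, 0]) stool();
translate([0, 0, 737]) chair();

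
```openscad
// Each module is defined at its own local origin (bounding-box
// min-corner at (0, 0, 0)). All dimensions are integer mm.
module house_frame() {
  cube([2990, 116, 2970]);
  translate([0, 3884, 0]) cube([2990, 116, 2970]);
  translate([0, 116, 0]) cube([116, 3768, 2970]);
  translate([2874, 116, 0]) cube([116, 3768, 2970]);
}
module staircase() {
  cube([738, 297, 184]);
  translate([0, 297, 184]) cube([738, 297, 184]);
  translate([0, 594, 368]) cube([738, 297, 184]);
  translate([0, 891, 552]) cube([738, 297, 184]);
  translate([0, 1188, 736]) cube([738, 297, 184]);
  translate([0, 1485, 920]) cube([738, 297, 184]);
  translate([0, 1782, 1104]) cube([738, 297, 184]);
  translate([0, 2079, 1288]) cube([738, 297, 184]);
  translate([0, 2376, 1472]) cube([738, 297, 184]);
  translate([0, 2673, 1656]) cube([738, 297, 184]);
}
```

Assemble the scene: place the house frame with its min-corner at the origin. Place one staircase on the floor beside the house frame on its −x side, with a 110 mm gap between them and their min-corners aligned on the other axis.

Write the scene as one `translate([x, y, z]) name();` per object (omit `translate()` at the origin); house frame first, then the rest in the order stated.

house_frame();
translate([-848, 0, 0]) staircase();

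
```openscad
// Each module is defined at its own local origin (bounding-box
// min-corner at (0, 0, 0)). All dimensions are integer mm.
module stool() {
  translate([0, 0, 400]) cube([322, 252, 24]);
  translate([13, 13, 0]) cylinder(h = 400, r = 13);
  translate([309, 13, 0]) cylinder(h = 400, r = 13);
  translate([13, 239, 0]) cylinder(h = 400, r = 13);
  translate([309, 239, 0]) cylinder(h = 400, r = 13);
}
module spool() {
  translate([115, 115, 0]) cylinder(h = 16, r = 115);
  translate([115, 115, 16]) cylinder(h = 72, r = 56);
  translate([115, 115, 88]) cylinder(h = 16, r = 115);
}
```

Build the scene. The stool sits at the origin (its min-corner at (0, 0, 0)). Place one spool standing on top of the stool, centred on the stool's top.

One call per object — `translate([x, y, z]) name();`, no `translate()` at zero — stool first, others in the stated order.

stool();
translate([46, 11, 424]) spool();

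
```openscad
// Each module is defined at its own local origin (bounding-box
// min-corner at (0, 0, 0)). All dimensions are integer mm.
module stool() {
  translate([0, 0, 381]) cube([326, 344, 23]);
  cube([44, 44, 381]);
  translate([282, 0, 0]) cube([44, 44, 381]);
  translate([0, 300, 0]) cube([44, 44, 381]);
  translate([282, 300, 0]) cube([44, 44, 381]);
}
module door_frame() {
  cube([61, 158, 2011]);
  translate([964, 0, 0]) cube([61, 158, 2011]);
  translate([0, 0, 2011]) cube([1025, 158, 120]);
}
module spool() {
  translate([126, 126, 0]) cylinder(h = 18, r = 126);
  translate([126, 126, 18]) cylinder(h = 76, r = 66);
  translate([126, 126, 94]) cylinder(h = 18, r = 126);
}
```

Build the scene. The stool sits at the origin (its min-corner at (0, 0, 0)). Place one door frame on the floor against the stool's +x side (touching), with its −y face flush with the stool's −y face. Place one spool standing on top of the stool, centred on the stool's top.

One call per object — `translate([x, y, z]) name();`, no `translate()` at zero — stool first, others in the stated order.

stool();
translate([326, 0, 0]) door_frame();
translate([37, 46, 404]) spool();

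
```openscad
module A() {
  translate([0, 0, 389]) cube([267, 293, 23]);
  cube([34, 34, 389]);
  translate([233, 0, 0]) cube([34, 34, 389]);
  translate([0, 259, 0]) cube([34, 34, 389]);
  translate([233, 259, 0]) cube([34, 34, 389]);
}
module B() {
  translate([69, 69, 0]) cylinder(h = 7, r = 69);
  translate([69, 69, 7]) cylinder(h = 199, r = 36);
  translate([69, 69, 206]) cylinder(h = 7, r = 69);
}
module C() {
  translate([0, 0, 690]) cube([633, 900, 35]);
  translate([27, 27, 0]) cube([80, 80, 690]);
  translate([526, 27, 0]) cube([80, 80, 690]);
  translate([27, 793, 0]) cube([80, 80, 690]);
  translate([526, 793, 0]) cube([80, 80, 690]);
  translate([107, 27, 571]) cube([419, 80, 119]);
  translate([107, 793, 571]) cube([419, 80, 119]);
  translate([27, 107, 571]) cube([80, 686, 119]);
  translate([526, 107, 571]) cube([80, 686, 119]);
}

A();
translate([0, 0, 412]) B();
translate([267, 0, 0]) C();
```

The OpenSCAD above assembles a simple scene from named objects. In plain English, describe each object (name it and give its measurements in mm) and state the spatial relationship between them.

A is a four-legged stool. The seat is a 267×293×23 mm slab whose top surface is at z = 412 mm; four square legs, each 34×34 mm in cross-section, run from the floor (z = 0) to the underside of the seat, each flush with a corner of the seat.

B is a spool: two coaxial disc flanges of radius 69 mm and thickness 7 mm, joined by a core cylinder of radius 36 mm and height 199 mm. The lower flange rests on z = 0 and the three cylinders share a vertical axis.

C is a rectangular dining table. The top is 633×900×35 mm with its upper surface at z = 725 mm. It stands on four 80×80 mm square legs, each inset 27 mm from the nearest pair of top edges, running from the floor to the underside of the top. Four apron rails, 80 mm thick and 119 mm tall, run between adjacent legs with their top edges flush with the underside of the top and their outer faces flush with the legs' outer faces.

The spool is on top of the stool. The table is against the stool's +x side, with their −y faces flush.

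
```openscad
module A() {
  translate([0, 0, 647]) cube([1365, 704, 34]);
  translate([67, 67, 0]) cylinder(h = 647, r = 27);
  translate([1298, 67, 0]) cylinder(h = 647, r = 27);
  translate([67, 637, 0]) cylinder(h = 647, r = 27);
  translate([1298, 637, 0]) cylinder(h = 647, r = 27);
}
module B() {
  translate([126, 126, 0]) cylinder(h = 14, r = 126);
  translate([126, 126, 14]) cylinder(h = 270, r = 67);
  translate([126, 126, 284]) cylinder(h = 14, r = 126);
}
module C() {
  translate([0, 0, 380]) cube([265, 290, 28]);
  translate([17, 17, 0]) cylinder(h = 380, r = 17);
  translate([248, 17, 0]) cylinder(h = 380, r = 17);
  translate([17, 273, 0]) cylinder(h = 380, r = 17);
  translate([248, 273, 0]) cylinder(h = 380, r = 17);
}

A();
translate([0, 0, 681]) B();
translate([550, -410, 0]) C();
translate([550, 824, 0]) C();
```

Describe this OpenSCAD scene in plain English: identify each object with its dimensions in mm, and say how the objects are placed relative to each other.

A is a table: top 1365 mm (x) × 704 mm (y), 34 mm thick, upper face at z = 681 mm, on four round legs of 54 mm diameter, each leg's bounding box inset 40 mm from the nearest pair of top edges, running from z = 0 to the bottom of the top.

B is a spool: two coaxial disc flanges of radius 126 mm and thickness 14 mm, joined by a core cylinder of radius 67 mm and height 270 mm. The lower flange rests on z = 0 and the three cylinders share a vertical axis.

C is a four-legged stool. The seat is a 265×290×28 mm slab whose top surface is at z = 408 mm; four round legs, each 34 mm in diameter, run from the floor (z = 0) to the underside of the seat, each leg's axis is inset half a diameter from the nearest pair of seat edges (so the leg's bounding box is flush with the corner).

The spool is on top of the table. Two stools sit around the table at the −y, +y sides.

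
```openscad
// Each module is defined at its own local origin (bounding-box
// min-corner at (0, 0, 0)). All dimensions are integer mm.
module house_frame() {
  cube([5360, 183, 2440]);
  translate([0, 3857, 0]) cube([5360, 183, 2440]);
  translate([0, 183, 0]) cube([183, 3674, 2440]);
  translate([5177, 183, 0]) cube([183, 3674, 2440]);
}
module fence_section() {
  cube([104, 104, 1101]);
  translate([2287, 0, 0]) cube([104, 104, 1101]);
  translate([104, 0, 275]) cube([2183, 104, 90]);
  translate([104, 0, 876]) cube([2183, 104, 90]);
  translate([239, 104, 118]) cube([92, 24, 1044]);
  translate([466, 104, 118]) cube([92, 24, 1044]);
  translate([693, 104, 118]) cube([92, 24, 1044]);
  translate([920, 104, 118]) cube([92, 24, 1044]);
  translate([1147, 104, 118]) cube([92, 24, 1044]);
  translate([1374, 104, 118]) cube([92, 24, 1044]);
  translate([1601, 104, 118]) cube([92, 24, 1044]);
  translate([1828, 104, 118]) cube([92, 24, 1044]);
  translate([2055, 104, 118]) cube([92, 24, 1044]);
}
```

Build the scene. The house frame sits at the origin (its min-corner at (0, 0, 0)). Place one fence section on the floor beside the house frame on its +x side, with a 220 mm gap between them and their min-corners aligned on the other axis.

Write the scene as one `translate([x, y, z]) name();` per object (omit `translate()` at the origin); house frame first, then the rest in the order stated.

house_frame();
translate([5580, 0, 0]) fence_section();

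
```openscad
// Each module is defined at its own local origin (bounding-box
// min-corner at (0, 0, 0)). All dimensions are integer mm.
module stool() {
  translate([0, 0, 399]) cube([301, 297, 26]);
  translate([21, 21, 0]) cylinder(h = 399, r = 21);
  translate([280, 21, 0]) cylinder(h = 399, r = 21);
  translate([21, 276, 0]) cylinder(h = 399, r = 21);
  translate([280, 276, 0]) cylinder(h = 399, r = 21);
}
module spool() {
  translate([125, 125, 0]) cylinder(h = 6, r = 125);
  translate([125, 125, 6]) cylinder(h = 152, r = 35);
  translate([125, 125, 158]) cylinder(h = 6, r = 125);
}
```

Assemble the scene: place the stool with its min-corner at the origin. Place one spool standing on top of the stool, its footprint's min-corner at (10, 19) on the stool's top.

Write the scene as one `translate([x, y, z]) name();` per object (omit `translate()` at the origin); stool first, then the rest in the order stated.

stool();
translate([10, 19, 425]) spool();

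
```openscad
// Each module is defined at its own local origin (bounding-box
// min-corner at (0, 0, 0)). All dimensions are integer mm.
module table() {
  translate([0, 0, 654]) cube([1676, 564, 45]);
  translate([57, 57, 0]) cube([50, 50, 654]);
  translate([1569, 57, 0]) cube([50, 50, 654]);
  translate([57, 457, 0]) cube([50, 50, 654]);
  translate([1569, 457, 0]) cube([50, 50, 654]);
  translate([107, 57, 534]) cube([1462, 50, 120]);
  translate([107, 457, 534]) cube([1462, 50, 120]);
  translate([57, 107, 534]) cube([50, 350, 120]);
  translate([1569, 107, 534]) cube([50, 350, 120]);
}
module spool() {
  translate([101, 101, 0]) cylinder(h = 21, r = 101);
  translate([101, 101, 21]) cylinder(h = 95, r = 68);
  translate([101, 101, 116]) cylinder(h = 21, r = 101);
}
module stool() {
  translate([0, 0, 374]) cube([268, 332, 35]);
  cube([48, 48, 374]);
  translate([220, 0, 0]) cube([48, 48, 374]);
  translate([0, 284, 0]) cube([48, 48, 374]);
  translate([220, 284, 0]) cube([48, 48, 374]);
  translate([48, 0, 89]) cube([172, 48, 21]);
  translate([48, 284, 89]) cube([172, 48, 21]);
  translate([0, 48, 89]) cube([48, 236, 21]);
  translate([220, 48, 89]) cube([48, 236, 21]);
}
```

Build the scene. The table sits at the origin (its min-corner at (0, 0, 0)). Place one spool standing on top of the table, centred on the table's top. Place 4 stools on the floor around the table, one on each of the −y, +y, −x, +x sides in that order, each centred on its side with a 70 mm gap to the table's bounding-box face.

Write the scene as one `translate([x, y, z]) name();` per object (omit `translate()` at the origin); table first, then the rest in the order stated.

table();
translate([737, 181, 699]) spool();
translate([704, -402, 0]) stool();
translate([704, 634, 0]) stool();
translate([-338, 116, 0]) stool();
translate([1746, 116, 0]) stool();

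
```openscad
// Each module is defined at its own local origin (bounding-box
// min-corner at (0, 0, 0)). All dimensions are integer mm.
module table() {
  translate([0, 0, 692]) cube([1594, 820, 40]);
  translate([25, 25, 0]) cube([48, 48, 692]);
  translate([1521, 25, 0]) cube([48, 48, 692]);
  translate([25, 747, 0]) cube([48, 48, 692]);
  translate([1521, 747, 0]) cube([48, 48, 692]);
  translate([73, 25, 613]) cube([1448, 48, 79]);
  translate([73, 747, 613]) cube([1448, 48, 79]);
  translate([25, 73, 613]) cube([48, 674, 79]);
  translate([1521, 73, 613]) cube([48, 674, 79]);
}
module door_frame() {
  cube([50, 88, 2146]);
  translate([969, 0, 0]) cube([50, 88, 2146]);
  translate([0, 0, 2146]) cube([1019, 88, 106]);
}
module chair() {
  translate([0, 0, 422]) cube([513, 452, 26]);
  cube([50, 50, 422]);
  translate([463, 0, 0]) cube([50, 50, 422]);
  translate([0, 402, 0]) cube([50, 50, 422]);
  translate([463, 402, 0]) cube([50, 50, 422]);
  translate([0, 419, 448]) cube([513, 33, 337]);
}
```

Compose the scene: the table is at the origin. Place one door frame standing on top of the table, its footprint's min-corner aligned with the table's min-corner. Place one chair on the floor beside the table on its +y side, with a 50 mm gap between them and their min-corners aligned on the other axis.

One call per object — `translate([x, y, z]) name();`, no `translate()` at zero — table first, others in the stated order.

table();
translate([0, 0, 732]) door_frame();
translate([0, 870, 0]) chair();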